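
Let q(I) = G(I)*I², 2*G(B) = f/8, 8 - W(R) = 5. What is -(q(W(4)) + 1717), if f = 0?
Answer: -1717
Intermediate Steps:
W(R) = 3 (W(R) = 8 - 1*5 = 8 - 5 = 3)
G(B) = 0 (G(B) = (0/8)/2 = (0*(⅛))/2 = (½)*0 = 0)
q(I) = 0 (q(I) = 0*I² = 0)
-(q(W(4)) + 1717) = -(0 + 1717) = -1*1717 = -1717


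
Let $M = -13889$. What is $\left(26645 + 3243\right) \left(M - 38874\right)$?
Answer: $-1576980544$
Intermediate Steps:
$\left(26645 + 3243\right) \left(M - 38874\right) = \left(26645 + 3243\right) \left(-13889 - 38874\right) = 29888 \left(-52763\right) = -1576980544$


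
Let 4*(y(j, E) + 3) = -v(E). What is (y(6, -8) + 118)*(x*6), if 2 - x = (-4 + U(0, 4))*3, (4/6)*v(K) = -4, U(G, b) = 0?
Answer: 9786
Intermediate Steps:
v(K) = -6 (v(K) = (3/2)*(-4) = -6)
x = 14 (x = 2 - (-4 + 0)*3 = 2 - (-4)*3 = 2 - 1*(-12) = 2 + 12 = 14)
y(j, E) = -3/2 (y(j, E) = -3 + (-1*(-6))/4 = -3 + (¼)*6 = -3 + 3/2 = -3/2)
(y(6, -8) + 118)*(x*6) = (-3/2 + 118)*(14*6) = (233/2)*84 = 9786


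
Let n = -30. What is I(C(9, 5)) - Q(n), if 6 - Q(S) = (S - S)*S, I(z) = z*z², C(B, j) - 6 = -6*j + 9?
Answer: -3381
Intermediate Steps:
C(B, j) = 15 - 6*j (C(B, j) = 6 + (-6*j + 9) = 6 + (9 - 6*j) = 15 - 6*j)
I(z) = z³
Q(S) = 6 (Q(S) = 6 - (S - S)*S = 6 - 0*S = 6 - 1*0 = 6 + 0 = 6)
I(C(9, 5)) - Q(n) = (15 - 6*5)³ - 1*6 = (15 - 30)³ - 6 = (-15)³ - 6 = -3375 - 6 = -3381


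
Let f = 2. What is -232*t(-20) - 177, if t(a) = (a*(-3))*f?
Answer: -28017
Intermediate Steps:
t(a) = -6*a (t(a) = (a*(-3))*2 = -3*a*2 = -6*a)
-232*t(-20) - 177 = -(-1392)*(-20) - 177 = -232*120 - 177 = -27840 - 177 = -28017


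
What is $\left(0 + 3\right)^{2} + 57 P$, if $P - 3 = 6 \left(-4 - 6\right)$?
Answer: $-3240$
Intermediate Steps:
$P = -57$ ($P = 3 + 6 \left(-4 - 6\right) = 3 + 6 \left(-10\right) = 3 - 60 = -57$)
$\left(0 + 3\right)^{2} + 57 P = \left(0 + 3\right)^{2} + 57 \left(-57\right) = 3^{2} - 3249 = 9 - 3249 = -3240$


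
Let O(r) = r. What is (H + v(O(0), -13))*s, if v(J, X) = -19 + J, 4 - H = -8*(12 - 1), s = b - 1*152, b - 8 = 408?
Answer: 19272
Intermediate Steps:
b = 416 (b = 8 + 408 = 416)
s = 264 (s = 416 - 1*152 = 416 - 152 = 264)
H = 92 (H = 4 - (-8)*(12 - 1) = 4 - (-8)*11 = 4 - 1*(-88) = 4 + 88 = 92)
(H + v(O(0), -13))*s = (92 + (-19 + 0))*264 = (92 - 19)*264 = 73*264 = 19272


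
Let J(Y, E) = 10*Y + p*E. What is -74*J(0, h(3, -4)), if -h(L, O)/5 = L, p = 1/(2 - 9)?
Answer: -1110/7 ≈ -158.57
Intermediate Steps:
p = -⅐ (p = 1/(-7) = -⅐ ≈ -0.14286)
h(L, O) = -5*L
J(Y, E) = 10*Y - E/7
-74*J(0, h(3, -4)) = -74*(10*0 - (-5)*3/7) = -74*(0 - ⅐*(-15)) = -74*(0 + 15/7) = -74*15/7 = -1110/7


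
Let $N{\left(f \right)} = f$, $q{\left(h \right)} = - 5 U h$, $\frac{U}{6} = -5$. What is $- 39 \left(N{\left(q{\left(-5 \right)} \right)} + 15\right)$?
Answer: $28665$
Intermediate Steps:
$U = -30$ ($U = 6 \left(-5\right) = -30$)
$q{\left(h \right)} = 150 h$ ($q{\left(h \right)} = \left(-5\right) \left(-30\right) h = 150 h$)
$- 39 \left(N{\left(q{\left(-5 \right)} \right)} + 15\right) = - 39 \left(150 \left(-5\right) + 15\right) = - 39 \left(-750 + 15\right) = \left(-39\right) \left(-735\right) = 28665$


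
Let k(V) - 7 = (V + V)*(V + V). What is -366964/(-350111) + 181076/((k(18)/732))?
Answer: 46406862141244/456194633 ≈ 1.0173e+5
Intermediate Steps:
k(V) = 7 + 4*V² (k(V) = 7 + (V + V)*(V + V) = 7 + (2*V)*(2*V) = 7 + 4*V²)
-366964/(-350111) + 181076/((k(18)/732)) = -366964/(-350111) + 181076/(((7 + 4*18²)/732)) = -366964*(-1/350111) + 181076/(((7 + 4*324)/732)) = 366964/350111 + 181076/(((7 + 1296)/732)) = 366964/350111 + 181076/(((1/732)*1303)) = 366964/350111 + 181076/(1303/732) = 366964/350111 + 181076*(732/1303) = 366964/350111 + 132547632/1303 = 46406862141244/456194633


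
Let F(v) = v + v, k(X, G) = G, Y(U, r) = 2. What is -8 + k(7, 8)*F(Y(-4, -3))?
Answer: 24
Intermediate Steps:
F(v) = 2*v
-8 + k(7, 8)*F(Y(-4, -3)) = -8 + 8*(2*2) = -8 + 8*4 = -8 + 32 = 24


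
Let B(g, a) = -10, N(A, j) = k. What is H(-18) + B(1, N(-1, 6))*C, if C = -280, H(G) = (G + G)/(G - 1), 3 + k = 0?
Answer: 53236/19 ≈ 2801.9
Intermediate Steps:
k = -3 (k = -3 + 0 = -3)
N(A, j) = -3
H(G) = 2*G/(-1 + G) (H(G) = (2*G)/(-1 + G) = 2*G/(-1 + G))
H(-18) + B(1, N(-1, 6))*C = 2*(-18)/(-1 - 18) - 10*(-280) = 2*(-18)/(-19) + 2800 = 2*(-18)*(-1/19) + 2800 = 36/19 + 2800 = 53236/19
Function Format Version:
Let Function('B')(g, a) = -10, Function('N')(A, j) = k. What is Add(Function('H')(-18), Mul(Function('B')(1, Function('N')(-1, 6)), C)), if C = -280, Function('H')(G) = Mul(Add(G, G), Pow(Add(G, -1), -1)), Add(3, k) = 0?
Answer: Rational(53236, 19) ≈ 2801.9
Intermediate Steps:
k = -3 (k = Add(-3, 0) = -3)
Function('N')(A, j) = -3
Function('H')(G) = Mul(2, G, Pow(Add(-1, G), -1)) (Function('H')(G) = Mul(Mul(2, G), Pow(Add(-1, G), -1)) = Mul(2, G, Pow(Add(-1, G), -1)))
Add(Function('H')(-18), Mul(Function('B')(1, Function('N')(-1, 6)), C)) = Add(Mul(2, -18, Pow(Add(-1, -18), -1)), Mul(-10, -280)) = Add(Mul(2, -18, Pow(-19, -1)), 2800) = Add(Mul(2, -18, Rational(-1, 19)), 2800) = Add(Rational(36, 19), 2800) = Rational(53236, 19)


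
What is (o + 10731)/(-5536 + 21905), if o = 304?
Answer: 11035/16369 ≈ 0.67414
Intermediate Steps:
(o + 10731)/(-5536 + 21905) = (304 + 10731)/(-5536 + 21905) = 11035/16369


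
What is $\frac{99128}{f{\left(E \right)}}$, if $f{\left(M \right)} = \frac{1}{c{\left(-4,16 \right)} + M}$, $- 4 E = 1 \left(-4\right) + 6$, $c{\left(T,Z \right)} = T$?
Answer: $-446076$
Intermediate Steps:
$E = - \frac{1}{2}$ ($E = - \frac{1 \left(-4\right) + 6}{4} = - \frac{-4 + 6}{4} = \left(- \frac{1}{4}\right) 2 = - \frac{1}{2} \approx -0.5$)
$f{\left(M \right)} = \frac{1}{-4 + M}$
$\frac{99128}{f{\left(E \right)}} = \frac{99128}{\frac{1}{-4 - \frac{1}{2}}} = \frac{99128}{\frac{1}{- \frac{9}{2}}} = \frac{99128}{- \frac{2}{9}} = 99128 \left(- \frac{9}{2}\right) = -446076$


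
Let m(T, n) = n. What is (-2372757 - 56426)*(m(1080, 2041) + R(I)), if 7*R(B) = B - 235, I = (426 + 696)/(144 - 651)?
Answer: -823983731966/169 ≈ -4.8756e+9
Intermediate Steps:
I = -374/169 (I = 1122/(-507) = 1122*(-1/507) = -374/169 ≈ -2.2130)
R(B) = -235/7 + B/7 (R(B) = (B - 235)/7 = (-235 + B)/7 = -235/7 + B/7)
(-2372757 - 56426)*(m(1080, 2041) + R(I)) = (-2372757 - 56426)*(2041 + (-235/7 + (⅐)*(-374/169))) = -2429183*(2041 + (-235/7 - 374/1183)) = -2429183*(2041 - 5727/169) = -2429183*339202/169 = -823983731966/169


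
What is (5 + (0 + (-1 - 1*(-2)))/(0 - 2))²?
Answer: 81/4 ≈ 20.250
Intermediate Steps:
(5 + (0 + (-1 - 1*(-2)))/(0 - 2))² = (5 + (0 + (-1 + 2))/(-2))² = (5 + (0 + 1)*(-½))² = (5 + 1*(-½))² = (5 - ½)² = (9/2)² = 81/4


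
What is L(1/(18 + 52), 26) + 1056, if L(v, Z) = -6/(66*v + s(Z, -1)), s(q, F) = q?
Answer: 995598/943 ≈ 1055.8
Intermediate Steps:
L(v, Z) = -6/(Z + 66*v) (L(v, Z) = -6/(66*v + Z) = -6/(Z + 66*v))
L(1/(18 + 52), 26) + 1056 = -6/(26 + 66/(18 + 52)) + 1056 = -6/(26 + 66/70) + 1056 = -6/(26 + 66*(1/70)) + 1056 = -6/(26 + 33/35) + 1056 = -6/943/35 + 1056 = -6*35/943 + 1056 = -210/943 + 1056 = 995598/943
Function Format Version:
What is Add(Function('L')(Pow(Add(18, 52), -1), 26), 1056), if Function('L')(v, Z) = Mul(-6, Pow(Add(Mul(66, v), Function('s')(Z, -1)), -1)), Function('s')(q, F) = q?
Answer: Rational(995598, 943) ≈ 1055.8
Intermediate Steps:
Function('L')(v, Z) = Mul(-6, Pow(Add(Z, Mul(66, v)), -1)) (Function('L')(v, Z) = Mul(-6, Pow(Add(Mul(66, v), Z), -1)) = Mul(-6, Pow(Add(Z, Mul(66, v)), -1)))
Add(Function('L')(Pow(Add(18, 52), -1), 26), 1056) = Add(Mul(-6, Pow(Add(26, Mul(66, Pow(Add(18, 52), -1))), -1)), 1056) = Add(Mul(-6, Pow(Add(26, Mul(66, Pow(70, -1))), -1)), 1056) = Add(Mul(-6, Pow(Add(26, Mul(66, Rational(1, 70))), -1)), 1056) = Add(Mul(-6, Pow(Add(26, Rational(33, 35)), -1)), 1056) = Add(Mul(-6, Pow(Rational(943, 35), -1)), 1056) = Add(Mul(-6, Rational(35, 943)), 1056) = Add(Rational(-210, 943), 1056) = Rational(995598, 943)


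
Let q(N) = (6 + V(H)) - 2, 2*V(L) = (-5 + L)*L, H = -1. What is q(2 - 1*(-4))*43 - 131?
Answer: 170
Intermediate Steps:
V(L) = L*(-5 + L)/2 (V(L) = ((-5 + L)*L)/2 = (L*(-5 + L))/2 = L*(-5 + L)/2)
q(N) = 7 (q(N) = (6 + (½)*(-1)*(-5 - 1)) - 2 = (6 + (½)*(-1)*(-6)) - 2 = (6 + 3) - 2 = 9 - 2 = 7)
q(2 - 1*(-4))*43 - 131 = 7*43 - 131 = 301 - 131 = 170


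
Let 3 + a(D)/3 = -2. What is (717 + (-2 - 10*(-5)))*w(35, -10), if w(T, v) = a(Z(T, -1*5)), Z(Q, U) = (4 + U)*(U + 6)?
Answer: -11475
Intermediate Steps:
Z(Q, U) = (4 + U)*(6 + U)
a(D) = -15 (a(D) = -9 + 3*(-2) = -9 - 6 = -15)
w(T, v) = -15
(717 + (-2 - 10*(-5)))*w(35, -10) = (717 + (-2 - 10*(-5)))*(-15) = (717 + (-2 + 50))*(-15) = (717 + 48)*(-15) = 765*(-15) = -11475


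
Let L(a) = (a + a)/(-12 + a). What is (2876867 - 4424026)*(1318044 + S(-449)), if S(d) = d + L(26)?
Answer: -14269742964369/7 ≈ -2.0385e+12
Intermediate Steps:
L(a) = 2*a/(-12 + a) (L(a) = (2*a)/(-12 + a) = 2*a/(-12 + a))
S(d) = 26/7 + d (S(d) = d + 2*26/(-12 + 26) = d + 2*26/14 = d + 2*26*(1/14) = d + 26/7 = 26/7 + d)
(2876867 - 4424026)*(1318044 + S(-449)) = (2876867 - 4424026)*(1318044 + (26/7 - 449)) = -1547159*(1318044 - 3117/7) = -1547159*9223191/7 = -14269742964369/7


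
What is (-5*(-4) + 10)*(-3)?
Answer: -90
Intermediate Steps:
(-5*(-4) + 10)*(-3) = (20 + 10)*(-3) = 30*(-3) = -90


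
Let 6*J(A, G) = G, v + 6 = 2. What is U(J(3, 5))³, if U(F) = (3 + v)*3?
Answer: -27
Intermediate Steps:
v = -4 (v = -6 + 2 = -4)
J(A, G) = G/6
U(F) = -3 (U(F) = (3 - 4)*3 = -1*3 = -3)
U(J(3, 5))³ = (-3)³ = -27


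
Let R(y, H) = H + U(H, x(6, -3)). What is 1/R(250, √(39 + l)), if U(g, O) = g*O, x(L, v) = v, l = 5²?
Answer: -1/16 ≈ -0.062500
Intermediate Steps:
l = 25
U(g, O) = O*g
R(y, H) = -2*H (R(y, H) = H - 3*H = -2*H)
1/R(250, √(39 + l)) = 1/(-2*√(39 + 25)) = 1/(-2*√64) = 1/(-2*8) = 1/(-16) = -1/16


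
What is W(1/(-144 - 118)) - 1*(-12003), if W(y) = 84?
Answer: 12087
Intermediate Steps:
W(1/(-144 - 118)) - 1*(-12003) = 84 - 1*(-12003) = 84 + 12003 = 12087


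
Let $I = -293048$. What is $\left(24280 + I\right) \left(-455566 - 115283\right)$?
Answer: $153425944032$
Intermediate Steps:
$\left(24280 + I\right) \left(-455566 - 115283\right) = \left(24280 - 293048\right) \left(-455566 - 115283\right) = \left(-268768\right) \left(-570849\right) = 153425944032$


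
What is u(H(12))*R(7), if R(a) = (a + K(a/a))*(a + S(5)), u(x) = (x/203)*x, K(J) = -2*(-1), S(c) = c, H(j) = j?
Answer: 15552/203 ≈ 76.611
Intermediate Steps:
K(J) = 2
u(x) = x²/203 (u(x) = (x*(1/203))*x = (x/203)*x = x²/203)
R(a) = (2 + a)*(5 + a) (R(a) = (a + 2)*(a + 5) = (2 + a)*(5 + a))
u(H(12))*R(7) = ((1/203)*12²)*(10 + 7² + 7*7) = ((1/203)*144)*(10 + 49 + 49) = (144/203)*108 = 15552/203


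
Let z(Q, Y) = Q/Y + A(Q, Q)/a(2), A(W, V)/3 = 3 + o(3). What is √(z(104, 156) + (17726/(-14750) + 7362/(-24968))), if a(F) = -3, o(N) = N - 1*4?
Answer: I*√2159003630024085/27620850 ≈ 1.6822*I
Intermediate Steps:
o(N) = -4 + N (o(N) = N - 4 = -4 + N)
A(W, V) = 6 (A(W, V) = 3*(3 + (-4 + 3)) = 3*(3 - 1) = 3*2 = 6)
z(Q, Y) = -2 + Q/Y (z(Q, Y) = Q/Y + 6/(-3) = Q/Y + 6*(-⅓) = Q/Y - 2 = -2 + Q/Y)
√(z(104, 156) + (17726/(-14750) + 7362/(-24968))) = √((-2 + 104/156) + (17726/(-14750) + 7362/(-24968))) = √((-2 + 104*(1/156)) + (17726*(-1/14750) + 7362*(-1/24968))) = √((-2 + ⅔) + (-8863/7375 - 3681/12484)) = √(-4/3 - 137793067/92069500) = √(-781657201/276208500) = I*√2159003630024085/27620850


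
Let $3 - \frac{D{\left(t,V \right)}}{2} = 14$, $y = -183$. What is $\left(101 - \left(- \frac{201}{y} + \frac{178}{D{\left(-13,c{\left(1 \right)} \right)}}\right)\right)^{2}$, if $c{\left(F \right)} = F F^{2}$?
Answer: $\frac{5250886369}{450241} \approx 11662.0$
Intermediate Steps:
$c{\left(F \right)} = F^{3}$
$D{\left(t,V \right)} = -22$ ($D{\left(t,V \right)} = 6 - 28 = -22$)
$\left(101 - \left(- \frac{201}{y} + \frac{178}{D{\left(-13,c{\left(1 \right)} \right)}}\right)\right)^{2} = \left(101 + \left(- \frac{178}{-22} + \frac{201}{-183}\right)\right)^{2} = \left(101 + \left(\left(-178\right) \left(- \frac{1}{22}\right) + 201 \left(- \frac{1}{183}\right)\right)\right)^{2} = \left(101 + \left(\frac{89}{11} - \frac{67}{61}\right)\right)^{2} = \left(101 + \frac{4692}{671}\right)^{2} = \left(\frac{72463}{671}\right)^{2} = \frac{5250886369}{450241}$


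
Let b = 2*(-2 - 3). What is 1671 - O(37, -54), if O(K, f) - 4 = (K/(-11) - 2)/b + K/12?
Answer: 1097831/660 ≈ 1663.4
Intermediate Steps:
b = -10 (b = 2*(-5) = -10)
O(K, f) = 21/5 + 61*K/660 (O(K, f) = 4 + ((K/(-11) - 2)/(-10) + K/12) = 4 + ((K*(-1/11) - 2)*(-⅒) + K*(1/12)) = 4 + ((-K/11 - 2)*(-⅒) + K/12) = 4 + ((-2 - K/11)*(-⅒) + K/12) = 4 + ((⅕ + K/110) + K/12) = 4 + (⅕ + 61*K/660) = 21/5 + 61*K/660)
1671 - O(37, -54) = 1671 - (21/5 + (61/660)*37) = 1671 - (21/5 + 2257/660) = 1671 - 1*5029/660 = 1671 - 5029/660 = 1097831/660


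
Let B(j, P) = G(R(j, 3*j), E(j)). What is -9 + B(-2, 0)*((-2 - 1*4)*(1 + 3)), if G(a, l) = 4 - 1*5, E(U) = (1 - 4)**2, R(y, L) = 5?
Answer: 15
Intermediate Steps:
E(U) = 9 (E(U) = (-3)**2 = 9)
G(a, l) = -1 (G(a, l) = 4 - 5 = -1)
B(j, P) = -1
-9 + B(-2, 0)*((-2 - 1*4)*(1 + 3)) = -9 - (-2 - 1*4)*(1 + 3) = -9 - (-2 - 4)*4 = -9 - (-6)*4 = -9 - 1*(-24) = -9 + 24 = 15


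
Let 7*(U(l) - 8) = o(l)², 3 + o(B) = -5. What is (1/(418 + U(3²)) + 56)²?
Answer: 29098559889/9278116 ≈ 3136.3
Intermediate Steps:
o(B) = -8 (o(B) = -3 - 5 = -8)
U(l) = 120/7 (U(l) = 8 + (⅐)*(-8)² = 8 + (⅐)*64 = 8 + 64/7 = 120/7)
(1/(418 + U(3²)) + 56)² = (1/(418 + 120/7) + 56)² = (1/(3046/7) + 56)² = (7/3046 + 56)² = (170583/3046)² = 29098559889/9278116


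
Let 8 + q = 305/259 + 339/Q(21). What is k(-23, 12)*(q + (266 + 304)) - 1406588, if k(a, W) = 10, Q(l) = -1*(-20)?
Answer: -725607523/518 ≈ -1.4008e+6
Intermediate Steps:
Q(l) = 20
q = 52461/5180 (q = -8 + (305/259 + 339/20) = -8 + 93901/5180 = 52461/5180 ≈ 10.128)
k(-23, 12)*(q + (266 + 304)) - 1406588 = 10*(52461/5180 + (266 + 304)) - 1406588 = 10*(52461/5180 + 570) - 1406588 = 10*(3005061/5180) - 1406588 = 3005061/518 - 1406588 = -725607523/518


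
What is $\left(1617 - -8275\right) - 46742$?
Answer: $-36850$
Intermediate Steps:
$\left(1617 - -8275\right) - 46742 = \left(1617 + 8275\right) - 46742 = 9892 - 46742 = -36850$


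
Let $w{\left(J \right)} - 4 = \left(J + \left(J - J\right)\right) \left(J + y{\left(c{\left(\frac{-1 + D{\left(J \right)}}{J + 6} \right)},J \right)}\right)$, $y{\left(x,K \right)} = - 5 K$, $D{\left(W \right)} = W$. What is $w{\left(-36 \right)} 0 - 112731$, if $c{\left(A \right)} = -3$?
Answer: $-112731$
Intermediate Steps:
$w{\left(J \right)} = 4 - 4 J^{2}$ ($w{\left(J \right)} = 4 + \left(J + \left(J - J\right)\right) \left(J - 5 J\right) = 4 + \left(J + 0\right) \left(- 4 J\right) = 4 + J \left(- 4 J\right) = 4 - 4 J^{2}$)
$w{\left(-36 \right)} 0 - 112731 = \left(4 - 4 \left(-36\right)^{2}\right) 0 - 112731 = \left(4 - 5184\right) 0 - 112731 = \left(-5180\right) 0 - 112731 = 0 - 112731 = -112731$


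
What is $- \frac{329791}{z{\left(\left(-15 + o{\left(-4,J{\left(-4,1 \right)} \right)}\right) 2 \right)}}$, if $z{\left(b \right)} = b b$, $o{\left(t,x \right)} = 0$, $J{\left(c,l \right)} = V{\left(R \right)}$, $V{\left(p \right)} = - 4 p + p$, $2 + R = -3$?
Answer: $- \frac{329791}{900} \approx -366.43$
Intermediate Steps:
$R = -5$ ($R = -2 - 3 = -5$)
$V{\left(p \right)} = - 3 p$
$J{\left(c,l \right)} = 15$ ($J{\left(c,l \right)} = \left(-3\right) \left(-5\right) = 15$)
$z{\left(b \right)} = b^{2}$
$- \frac{329791}{z{\left(\left(-15 + o{\left(-4,J{\left(-4,1 \right)} \right)}\right) 2 \right)}} = - \frac{329791}{\left(\left(-15 + 0\right) 2\right)^{2}} = - \frac{329791}{\left(\left(-15\right) 2\right)^{2}} = - \frac{329791}{\left(-30\right)^{2}} = - \frac{329791}{900}$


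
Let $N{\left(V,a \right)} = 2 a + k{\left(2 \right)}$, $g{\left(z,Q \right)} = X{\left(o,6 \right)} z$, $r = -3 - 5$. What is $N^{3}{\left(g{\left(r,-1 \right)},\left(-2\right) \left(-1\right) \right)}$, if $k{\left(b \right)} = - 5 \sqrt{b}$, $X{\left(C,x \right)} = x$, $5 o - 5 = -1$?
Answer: $664 - 490 \sqrt{2} \approx -28.965$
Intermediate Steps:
$o = \frac{4}{5}$ ($o = 1 + \frac{1}{5} \left(-1\right) = 1 - \frac{1}{5} = \frac{4}{5} \approx 0.8$)
$r = -8$
$g{\left(z,Q \right)} = 6 z$
$N{\left(V,a \right)} = - 5 \sqrt{2} + 2 a$ ($N{\left(V,a \right)} = 2 a - 5 \sqrt{2} = - 5 \sqrt{2} + 2 a$)
$N^{3}{\left(g{\left(r,-1 \right)},\left(-2\right) \left(-1\right) \right)} = \left(- 5 \sqrt{2} + 2 \left(\left(-2\right) \left(-1\right)\right)\right)^{3} = \left(- 5 \sqrt{2} + 2 \cdot 2\right)^{3} = \left(- 5 \sqrt{2} + 4\right)^{3} = \left(4 - 5 \sqrt{2}\right)^{3}$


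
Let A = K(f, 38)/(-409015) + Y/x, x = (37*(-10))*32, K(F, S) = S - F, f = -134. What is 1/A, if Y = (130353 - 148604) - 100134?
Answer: 968547520/9683840859 ≈ 0.10002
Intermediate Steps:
Y = -118385 (Y = -18251 - 100134 = -118385)
x = -11840 (x = -370*32 = -11840)
A = 9683840859/968547520 (A = (38 - 1*(-134))/(-409015) - 118385/(-11840) = (38 + 134)*(-1/409015) - 118385*(-1/11840) = 172*(-1/409015) + 23677/2368 = -172/409015 + 23677/2368 = 9683840859/968547520 ≈ 9.9983)
1/A = 1/(9683840859/968547520) = 968547520/9683840859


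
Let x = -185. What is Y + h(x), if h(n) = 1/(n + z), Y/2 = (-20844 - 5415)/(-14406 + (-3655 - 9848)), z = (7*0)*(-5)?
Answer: 3229307/1721055 ≈ 1.8764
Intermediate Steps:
z = 0 (z = 0*(-5) = 0)
Y = 17506/9303 (Y = 2*((-20844 - 5415)/(-14406 + (-3655 - 9848))) = 2*(-26259/(-14406 - 13503)) = 2*(-26259/(-27909)) = 2*(-26259*(-1/27909)) = 2*(8753/9303) = 17506/9303 ≈ 1.8818)
h(n) = 1/n (h(n) = 1/(n + 0) = 1/n)
Y + h(x) = 17506/9303 + 1/(-185) = 17506/9303 - 1/185 = 3229307/1721055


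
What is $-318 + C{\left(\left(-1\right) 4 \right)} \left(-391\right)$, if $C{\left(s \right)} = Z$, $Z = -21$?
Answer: $7893$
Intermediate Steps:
$C{\left(s \right)} = -21$
$-318 + C{\left(\left(-1\right) 4 \right)} \left(-391\right) = -318 - -8211 = -318 + 8211 = 7893$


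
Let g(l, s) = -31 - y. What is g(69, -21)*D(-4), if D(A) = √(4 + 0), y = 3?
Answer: -68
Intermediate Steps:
D(A) = 2 (D(A) = √4 = 2)
g(l, s) = -34 (g(l, s) = -31 - 1*3 = -31 - 3 = -34)
g(69, -21)*D(-4) = -34*2 = -68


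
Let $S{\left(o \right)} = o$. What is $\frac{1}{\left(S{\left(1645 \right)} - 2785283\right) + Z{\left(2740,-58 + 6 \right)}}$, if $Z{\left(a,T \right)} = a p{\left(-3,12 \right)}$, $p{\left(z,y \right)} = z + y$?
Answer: $- \frac{1}{2758978} \approx -3.6245 \cdot 10^{-7}$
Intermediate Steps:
$p{\left(z,y \right)} = y + z$
$Z{\left(a,T \right)} = 9 a$ ($Z{\left(a,T \right)} = a \left(12 - 3\right) = a 9 = 9 a$)
$\frac{1}{\left(S{\left(1645 \right)} - 2785283\right) + Z{\left(2740,-58 + 6 \right)}} = \frac{1}{\left(1645 - 2785283\right) + 9 \cdot 2740} = \frac{1}{-2783638 + 24660} = \frac{1}{-2758978} = - \frac{1}{2758978}$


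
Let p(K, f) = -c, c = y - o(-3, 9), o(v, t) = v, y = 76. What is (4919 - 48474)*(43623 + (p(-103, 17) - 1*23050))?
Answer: -892616170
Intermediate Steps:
c = 79 (c = 76 - 1*(-3) = 76 + 3 = 79)
p(K, f) = -79 (p(K, f) = -1*79 = -79)
(4919 - 48474)*(43623 + (p(-103, 17) - 1*23050)) = (4919 - 48474)*(43623 + (-79 - 1*23050)) = -43555*(43623 + (-79 - 23050)) = -43555*(43623 - 23129) = -43555*20494 = -892616170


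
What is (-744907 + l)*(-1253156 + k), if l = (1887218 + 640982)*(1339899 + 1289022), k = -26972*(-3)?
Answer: -7791219692545946320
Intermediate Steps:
k = 80916
l = 6646438072200 (l = 2528200*2628921 = 6646438072200)
(-744907 + l)*(-1253156 + k) = (-744907 + 6646438072200)*(-1253156 + 80916) = 6646437327293*(-1172240) = -7791219692545946320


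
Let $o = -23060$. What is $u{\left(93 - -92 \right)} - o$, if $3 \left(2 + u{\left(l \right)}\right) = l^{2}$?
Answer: $\frac{103399}{3} \approx 34466.0$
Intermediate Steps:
$u{\left(l \right)} = -2 + \frac{l^{2}}{3}$
$u{\left(93 - -92 \right)} - o = \left(-2 + \frac{\left(93 - -92\right)^{2}}{3}\right) - -23060 = \left(-2 + \frac{\left(93 + 92\right)^{2}}{3}\right) + 23060 = \left(-2 + \frac{185^{2}}{3}\right) + 23060 = \left(-2 + \frac{1}{3} \cdot 34225\right) + 23060 = \left(-2 + \frac{34225}{3}\right) + 23060 = \frac{34219}{3} + 23060 = \frac{103399}{3}$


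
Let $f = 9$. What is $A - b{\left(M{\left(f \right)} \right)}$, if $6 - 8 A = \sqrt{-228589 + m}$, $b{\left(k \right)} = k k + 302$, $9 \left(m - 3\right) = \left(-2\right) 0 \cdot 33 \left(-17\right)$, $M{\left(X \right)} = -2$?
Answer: $- \frac{1221}{4} - \frac{i \sqrt{228586}}{8} \approx -305.25 - 59.763 i$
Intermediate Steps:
$m = 3$ ($m = 3 + \frac{\left(-2\right) 0 \cdot 33 \left(-17\right)}{9} = 3 + \frac{0 \cdot 33 \left(-17\right)}{9} = 3 + \frac{0 \left(-17\right)}{9} = 3 + \frac{1}{9} \cdot 0 = 3 + 0 = 3$)
$b{\left(k \right)} = 302 + k^{2}$ ($b{\left(k \right)} = k^{2} + 302 = 302 + k^{2}$)
$A = \frac{3}{4} - \frac{i \sqrt{228586}}{8}$ ($A = \frac{3}{4} - \frac{\sqrt{-228589 + 3}}{8} = \frac{3}{4} - \frac{\sqrt{-228586}}{8} = \frac{3}{4} - \frac{i \sqrt{228586}}{8} \approx 0.75 - 59.763 i$)
$A - b{\left(M{\left(f \right)} \right)} = \left(\frac{3}{4} - \frac{i \sqrt{228586}}{8}\right) - \left(302 + \left(-2\right)^{2}\right) = \left(\frac{3}{4} - \frac{i \sqrt{228586}}{8}\right) - \left(302 + 4\right) = \left(\frac{3}{4} - \frac{i \sqrt{228586}}{8}\right) - 306 = - \frac{1221}{4} - \frac{i \sqrt{228586}}{8}$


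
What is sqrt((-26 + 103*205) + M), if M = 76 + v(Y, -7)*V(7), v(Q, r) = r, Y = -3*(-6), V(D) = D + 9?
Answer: sqrt(21053) ≈ 145.10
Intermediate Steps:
V(D) = 9 + D
Y = 18
M = -36 (M = 76 - 7*(9 + 7) = 76 - 7*16 = 76 - 112 = -36)
sqrt((-26 + 103*205) + M) = sqrt((-26 + 103*205) - 36) = sqrt((-26 + 21115) - 36) = sqrt(21089 - 36) = sqrt(21053)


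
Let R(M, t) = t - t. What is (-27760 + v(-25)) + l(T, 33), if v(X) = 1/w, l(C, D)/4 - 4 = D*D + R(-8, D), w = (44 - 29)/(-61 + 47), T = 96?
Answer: -350834/15 ≈ -23389.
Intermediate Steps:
w = -15/14 (w = 15/(-14) = 15*(-1/14) = -15/14 ≈ -1.0714)
R(M, t) = 0
l(C, D) = 16 + 4*D² (l(C, D) = 16 + 4*(D*D + 0) = 16 + 4*(D² + 0) = 16 + 4*D²)
v(X) = -14/15 (v(X) = 1/(-15/14) = -14/15)
(-27760 + v(-25)) + l(T, 33) = (-27760 - 14/15) + (16 + 4*33²) = -416414/15 + (16 + 4*1089) = -416414/15 + (16 + 4356) = -416414/15 + 4372 = -350834/15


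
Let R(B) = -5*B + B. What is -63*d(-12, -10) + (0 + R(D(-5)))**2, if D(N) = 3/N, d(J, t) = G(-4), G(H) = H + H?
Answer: 12744/25 ≈ 509.76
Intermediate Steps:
G(H) = 2*H
d(J, t) = -8 (d(J, t) = 2*(-4) = -8)
R(B) = -4*B
-63*d(-12, -10) + (0 + R(D(-5)))**2 = -63*(-8) + (0 - 12/(-5))**2 = 504 + (0 - 12*(-1)/5)**2 = 504 + (0 - 4*(-3/5))**2 = 504 + (0 + 12/5)**2 = 504 + (12/5)**2 = 504 + 144/25 = 12744/25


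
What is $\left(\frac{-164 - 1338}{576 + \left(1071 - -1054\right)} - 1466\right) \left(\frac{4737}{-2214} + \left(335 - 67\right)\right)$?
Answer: $- \frac{388600483720}{996669} \approx -3.899 \cdot 10^{5}$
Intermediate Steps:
$\left(\frac{-164 - 1338}{576 + \left(1071 - -1054\right)} - 1466\right) \left(\frac{4737}{-2214} + \left(335 - 67\right)\right) = \left(- \frac{1502}{576 + \left(1071 + 1054\right)} - 1466\right) \left(4737 \left(- \frac{1}{2214}\right) + 268\right) = \left(- \frac{1502}{576 + 2125} - 1466\right) \left(- \frac{1579}{738} + 268\right) = \left(- \frac{1502}{2701} - 1466\right) \frac{196205}{738} = \left(- \frac{3961168}{2701}\right) \frac{196205}{738} = - \frac{388600483720}{996669}$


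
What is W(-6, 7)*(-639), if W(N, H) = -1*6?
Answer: 3834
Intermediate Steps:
W(N, H) = -6
W(-6, 7)*(-639) = -6*(-639) = 3834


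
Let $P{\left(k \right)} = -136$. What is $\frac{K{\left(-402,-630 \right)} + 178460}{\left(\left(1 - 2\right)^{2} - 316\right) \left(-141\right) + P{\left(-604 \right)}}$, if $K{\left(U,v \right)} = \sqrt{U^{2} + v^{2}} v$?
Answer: $\frac{178460}{44279} - \frac{3780 \sqrt{15514}}{44279} \approx -6.6026$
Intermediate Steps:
$K{\left(U,v \right)} = v \sqrt{U^{2} + v^{2}}$
$\frac{K{\left(-402,-630 \right)} + 178460}{\left(\left(1 - 2\right)^{2} - 316\right) \left(-141\right) + P{\left(-604 \right)}} = \frac{- 630 \sqrt{\left(-402\right)^{2} + \left(-630\right)^{2}} + 178460}{\left(\left(1 - 2\right)^{2} - 316\right) \left(-141\right) - 136} = \frac{- 630 \sqrt{161604 + 396900} + 178460}{\left(\left(-1\right)^{2} - 316\right) \left(-141\right) - 136} = \frac{- 630 \sqrt{558504} + 178460}{\left(1 - 316\right) \left(-141\right) - 136} = \frac{- 630 \cdot 6 \sqrt{15514} + 178460}{\left(-315\right) \left(-141\right) - 136} = \frac{- 3780 \sqrt{15514} + 178460}{44415 - 136} = \frac{178460 - 3780 \sqrt{15514}}{44279} = \left(178460 - 3780 \sqrt{15514}\right) \frac{1}{44279} = \frac{178460}{44279} - \frac{3780 \sqrt{15514}}{44279}$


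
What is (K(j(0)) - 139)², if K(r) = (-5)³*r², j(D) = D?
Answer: 19321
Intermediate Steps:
K(r) = -125*r²
(K(j(0)) - 139)² = (-125*0² - 139)² = (-125*0 - 139)² = (0 - 139)² = (-139)² = 19321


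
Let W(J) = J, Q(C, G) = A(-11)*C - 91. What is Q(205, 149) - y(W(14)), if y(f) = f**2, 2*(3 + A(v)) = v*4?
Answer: -5412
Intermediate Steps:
A(v) = -3 + 2*v (A(v) = -3 + (v*4)/2 = -3 + (4*v)/2 = -3 + 2*v)
Q(C, G) = -91 - 25*C (Q(C, G) = (-3 + 2*(-11))*C - 91 = (-3 - 22)*C - 91 = -25*C - 91 = -91 - 25*C)
Q(205, 149) - y(W(14)) = (-91 - 25*205) - 1*14**2 = (-91 - 5125) - 1*196 = -5216 - 196 = -5412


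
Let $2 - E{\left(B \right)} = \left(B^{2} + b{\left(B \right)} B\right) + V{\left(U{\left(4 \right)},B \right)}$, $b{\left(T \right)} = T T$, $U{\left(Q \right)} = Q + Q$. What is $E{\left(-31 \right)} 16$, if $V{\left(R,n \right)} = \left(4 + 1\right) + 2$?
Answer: $461200$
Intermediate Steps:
$U{\left(Q \right)} = 2 Q$
$b{\left(T \right)} = T^{2}$
$V{\left(R,n \right)} = 7$ ($V{\left(R,n \right)} = 5 + 2 = 7$)
$E{\left(B \right)} = -5 - B^{2} - B^{3}$ ($E{\left(B \right)} = 2 - \left(\left(B^{2} + B^{2} B\right) + 7\right) = 2 - \left(\left(B^{2} + B^{3}\right) + 7\right) = 2 - \left(7 + B^{2} + B^{3}\right) = -5 - B^{2} - B^{3}$)
$E{\left(-31 \right)} 16 = \left(-5 - \left(-31\right)^{2} - \left(-31\right)^{3}\right) 16 = \left(-5 - 961 - -29791\right) 16 = \left(-5 - 961 + 29791\right) 16 = 28825 \cdot 16 = 461200$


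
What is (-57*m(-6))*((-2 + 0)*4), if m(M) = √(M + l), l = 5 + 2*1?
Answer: 456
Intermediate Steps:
l = 7 (l = 5 + 2 = 7)
m(M) = √(7 + M) (m(M) = √(M + 7) = √(7 + M))
(-57*m(-6))*((-2 + 0)*4) = (-57*√(7 - 6))*((-2 + 0)*4) = (-57*√1)*(-2*4) = -57*1*(-8) = -57*(-8) = 456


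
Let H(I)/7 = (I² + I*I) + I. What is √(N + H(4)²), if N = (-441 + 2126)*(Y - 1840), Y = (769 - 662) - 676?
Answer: I*√3995661 ≈ 1998.9*I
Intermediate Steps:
H(I) = 7*I + 14*I² (H(I) = 7*((I² + I*I) + I) = 7*((I² + I²) + I) = 7*(2*I² + I) = 7*(I + 2*I²) = 7*I + 14*I²)
Y = -569 (Y = 107 - 676 = -569)
N = -4059165 (N = (-441 + 2126)*(-569 - 1840) = 1685*(-2409) = -4059165)
√(N + H(4)²) = √(-4059165 + (7*4*(1 + 2*4))²) = √(-4059165 + (7*4*(1 + 8))²) = √(-4059165 + (7*4*9)²) = √(-4059165 + 252²) = √(-4059165 + 63504) = √(-3995661) = I*√3995661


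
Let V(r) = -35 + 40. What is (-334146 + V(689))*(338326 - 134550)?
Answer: -68089916416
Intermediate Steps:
V(r) = 5
(-334146 + V(689))*(338326 - 134550) = (-334146 + 5)*(338326 - 134550) = -334141*203776 = -68089916416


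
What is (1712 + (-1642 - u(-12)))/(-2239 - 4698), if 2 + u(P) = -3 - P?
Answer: -9/991 ≈ -0.0090817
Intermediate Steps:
u(P) = -5 - P (u(P) = -2 + (-3 - P) = -5 - P)
(1712 + (-1642 - u(-12)))/(-2239 - 4698) = (1712 + (-1642 - (-5 - 1*(-12))))/(-2239 - 4698) = (1712 + (-1642 - (-5 + 12)))/(-6937) = (1712 + (-1642 - 1*7))*(-1/6937) = (1712 + (-1642 - 7))*(-1/6937) = (1712 - 1649)*(-1/6937) = 63*(-1/6937) = -9/991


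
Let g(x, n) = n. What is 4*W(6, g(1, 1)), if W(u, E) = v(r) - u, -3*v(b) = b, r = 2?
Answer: -80/3 ≈ -26.667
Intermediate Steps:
v(b) = -b/3
W(u, E) = -⅔ - u (W(u, E) = -⅓*2 - u = -⅔ - u)
4*W(6, g(1, 1)) = 4*(-⅔ - 1*6) = 4*(-⅔ - 6) = 4*(-20/3) = -80/3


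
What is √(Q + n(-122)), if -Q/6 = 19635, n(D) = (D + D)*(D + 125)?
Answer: I*√118542 ≈ 344.3*I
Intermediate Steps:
n(D) = 2*D*(125 + D) (n(D) = (2*D)*(125 + D) = 2*D*(125 + D))
Q = -117810 (Q = -6*19635 = -117810)
√(Q + n(-122)) = √(-117810 + 2*(-122)*(125 - 122)) = √(-117810 + 2*(-122)*3) = √(-117810 - 732) = √(-118542) = I*√118542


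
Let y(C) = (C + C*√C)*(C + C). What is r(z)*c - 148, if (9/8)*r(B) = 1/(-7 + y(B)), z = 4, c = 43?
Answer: -118204/801 ≈ -147.57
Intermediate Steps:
y(C) = 2*C*(C + C^(3/2)) (y(C) = (C + C^(3/2))*(2*C) = 2*C*(C + C^(3/2)))
r(B) = 8/(9*(-7 + 2*B² + 2*B^(5/2))) (r(B) = 8/(9*(-7 + (2*B² + 2*B^(5/2)))) = 8/(9*(-7 + 2*B² + 2*B^(5/2))))
r(z)*c - 148 = (8/(9*(-7 + 2*4² + 2*4^(5/2))))*43 - 148 = (8/(9*(-7 + 2*16 + 2*32)))*43 - 148 = (8/(9*(-7 + 32 + 64)))*43 - 148 = ((8/9)/89)*43 - 148 = ((8/9)*(1/89))*43 - 148 = (8/801)*43 - 148 = 344/801 - 148 = -118204/801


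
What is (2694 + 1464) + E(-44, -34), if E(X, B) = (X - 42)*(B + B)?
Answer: 10006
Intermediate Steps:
E(X, B) = 2*B*(-42 + X) (E(X, B) = (-42 + X)*(2*B) = 2*B*(-42 + X))
(2694 + 1464) + E(-44, -34) = (2694 + 1464) + 2*(-34)*(-42 - 44) = 4158 + 2*(-34)*(-86) = 4158 + 5848 = 10006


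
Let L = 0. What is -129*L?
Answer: 0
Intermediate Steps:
-129*L = -129*0 = -43*0 = 0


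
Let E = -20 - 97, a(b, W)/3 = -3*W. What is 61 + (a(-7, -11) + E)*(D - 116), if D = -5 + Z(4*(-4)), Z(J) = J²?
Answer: -2369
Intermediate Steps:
a(b, W) = -9*W (a(b, W) = 3*(-3*W) = -9*W)
E = -117
D = 251 (D = -5 + (4*(-4))² = -5 + (-16)² = -5 + 256 = 251)
61 + (a(-7, -11) + E)*(D - 116) = 61 + (-9*(-11) - 117)*(251 - 116) = 61 + (99 - 117)*135 = 61 - 18*135 = 61 - 2430 = -2369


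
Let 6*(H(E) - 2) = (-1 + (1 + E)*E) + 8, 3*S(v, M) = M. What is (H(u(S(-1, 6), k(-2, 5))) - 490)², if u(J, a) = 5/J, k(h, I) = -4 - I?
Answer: 15077689/64 ≈ 2.3559e+5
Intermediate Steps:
S(v, M) = M/3
H(E) = 19/6 + E*(1 + E)/6 (H(E) = 2 + ((-1 + (1 + E)*E) + 8)/6 = 2 + ((-1 + E*(1 + E)) + 8)/6 = 2 + (7 + E*(1 + E))/6 = 2 + (7/6 + E*(1 + E)/6) = 19/6 + E*(1 + E)/6)
(H(u(S(-1, 6), k(-2, 5))) - 490)² = ((19/6 + (5/(((⅓)*6)))/6 + (5/(((⅓)*6)))²/6) - 490)² = ((19/6 + (5/2)/6 + (5/2)²/6) - 490)² = ((19/6 + (5*(½))/6 + (5*(½))²/6) - 490)² = ((19/6 + (⅙)*(5/2) + (5/2)²/6) - 490)² = ((19/6 + 5/12 + (⅙)*(25/4)) - 490)² = ((19/6 + 5/12 + 25/24) - 490)² = (37/8 - 490)² = (-3883/8)² = 15077689/64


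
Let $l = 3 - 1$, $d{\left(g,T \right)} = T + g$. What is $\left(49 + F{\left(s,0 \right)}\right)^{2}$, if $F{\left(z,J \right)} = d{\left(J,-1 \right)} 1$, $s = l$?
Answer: $2304$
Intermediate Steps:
$l = 2$ ($l = 3 - 1 = 2$)
$s = 2$
$F{\left(z,J \right)} = -1 + J$ ($F{\left(z,J \right)} = \left(-1 + J\right) 1 = -1 + J$)
$\left(49 + F{\left(s,0 \right)}\right)^{2} = \left(49 + \left(-1 + 0\right)\right)^{2} = \left(49 - 1\right)^{2} = 48^{2} = 2304$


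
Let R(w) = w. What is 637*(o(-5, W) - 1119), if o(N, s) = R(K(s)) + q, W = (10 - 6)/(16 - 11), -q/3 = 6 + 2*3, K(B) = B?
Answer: -3676127/5 ≈ -7.3523e+5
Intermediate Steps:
q = -36 (q = -3*(6 + 2*3) = -3*(6 + 6) = -3*12 = -36)
W = ⅘ (W = 4/5 = 4*(⅕) = ⅘ ≈ 0.80000)
o(N, s) = -36 + s (o(N, s) = s - 36 = -36 + s)
637*(o(-5, W) - 1119) = 637*((-36 + ⅘) - 1119) = 637*(-176/5 - 1119) = 637*(-5771/5) = -3676127/5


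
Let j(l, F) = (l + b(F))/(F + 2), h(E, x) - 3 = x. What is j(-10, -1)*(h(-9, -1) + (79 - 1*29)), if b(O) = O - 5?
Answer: -832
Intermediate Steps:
h(E, x) = 3 + x
b(O) = -5 + O
j(l, F) = (-5 + F + l)/(2 + F) (j(l, F) = (l + (-5 + F))/(F + 2) = (-5 + F + l)/(2 + F))
j(-10, -1)*(h(-9, -1) + (79 - 1*29)) = ((-5 - 1 - 10)/(2 - 1))*((3 - 1) + (79 - 1*29)) = (-16/1)*(2 + (79 - 29)) = (1*(-16))*(2 + 50) = -16*52 = -832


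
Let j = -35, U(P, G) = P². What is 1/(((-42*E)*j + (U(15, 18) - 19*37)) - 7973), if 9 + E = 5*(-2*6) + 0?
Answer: -1/109881 ≈ -9.1008e-6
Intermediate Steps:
E = -69 (E = -9 + (5*(-2*6) + 0) = -9 + (5*(-12) + 0) = -9 + (-60 + 0) = -9 - 60 = -69)
1/(((-42*E)*j + (U(15, 18) - 19*37)) - 7973) = 1/((-42*(-69)*(-35) + (15² - 19*37)) - 7973) = 1/((2898*(-35) + (225 - 703)) - 7973) = 1/((-101430 - 478) - 7973) = 1/(-101908 - 7973) = 1/(-109881) = -1/109881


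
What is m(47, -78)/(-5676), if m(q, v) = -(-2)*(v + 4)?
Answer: 37/1419 ≈ 0.026075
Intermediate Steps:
m(q, v) = 8 + 2*v (m(q, v) = -(-2)*(4 + v) = -(-8 - 2*v) = 8 + 2*v)
m(47, -78)/(-5676) = (8 + 2*(-78))/(-5676) = (8 - 156)*(-1/5676) = -148*(-1/5676) = 37/1419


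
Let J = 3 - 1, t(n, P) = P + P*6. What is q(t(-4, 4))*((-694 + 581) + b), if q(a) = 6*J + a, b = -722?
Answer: -33400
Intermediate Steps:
t(n, P) = 7*P (t(n, P) = P + 6*P = 7*P)
J = 2
q(a) = 12 + a (q(a) = 6*2 + a = 12 + a)
q(t(-4, 4))*((-694 + 581) + b) = (12 + 7*4)*((-694 + 581) - 722) = (12 + 28)*(-113 - 722) = 40*(-835) = -33400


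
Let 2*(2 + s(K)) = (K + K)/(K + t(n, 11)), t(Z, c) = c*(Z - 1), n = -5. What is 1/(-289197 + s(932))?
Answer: -433/125222701 ≈ -3.4578e-6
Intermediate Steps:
t(Z, c) = c*(-1 + Z)
s(K) = -2 + K/(-66 + K) (s(K) = -2 + ((K + K)/(K + 11*(-1 - 5)))/2 = -2 + ((2*K)/(K + 11*(-6)))/2 = -2 + ((2*K)/(K - 66))/2 = -2 + ((2*K)/(-66 + K))/2 = -2 + (2*K/(-66 + K))/2 = -2 + K/(-66 + K))
1/(-289197 + s(932)) = 1/(-289197 + (132 - 1*932)/(-66 + 932)) = 1/(-289197 + (132 - 932)/866) = 1/(-289197 + (1/866)*(-800)) = 1/(-289197 - 400/433) = 1/(-125222701/433) = -433/125222701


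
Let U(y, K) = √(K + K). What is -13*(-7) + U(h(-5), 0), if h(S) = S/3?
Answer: 91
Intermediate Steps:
h(S) = S/3 (h(S) = S*(⅓) = S/3)
U(y, K) = √2*√K (U(y, K) = √(2*K) = √2*√K)
-13*(-7) + U(h(-5), 0) = -13*(-7) + √2*√0 = 91 + √2*0 = 91 + 0 = 91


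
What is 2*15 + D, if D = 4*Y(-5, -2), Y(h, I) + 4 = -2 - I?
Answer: 14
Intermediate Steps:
Y(h, I) = -6 - I (Y(h, I) = -4 + (-2 - I) = -6 - I)
D = -16 (D = 4*(-6 - 1*(-2)) = 4*(-6 + 2) = 4*(-4) = -16)
2*15 + D = 2*15 - 16 = 30 - 16 = 14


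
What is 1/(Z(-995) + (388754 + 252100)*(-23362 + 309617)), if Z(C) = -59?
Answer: 1/183447661711 ≈ 5.4511e-12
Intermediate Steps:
1/(Z(-995) + (388754 + 252100)*(-23362 + 309617)) = 1/(-59 + (388754 + 252100)*(-23362 + 309617)) = 1/(-59 + 640854*286255) = 1/(-59 + 183447661770) = 1/183447661711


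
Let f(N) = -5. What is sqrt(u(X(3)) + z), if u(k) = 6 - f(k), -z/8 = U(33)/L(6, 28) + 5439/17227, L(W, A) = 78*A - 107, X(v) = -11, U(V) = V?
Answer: sqrt(218087800608107)/5111497 ≈ 2.8891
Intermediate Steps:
L(W, A) = -107 + 78*A
z = -13560336/5111497 (z = -8*(33/(-107 + 78*28) + 5439/17227) = -8*(33/(-107 + 2184) + 5439*(1/17227)) = -8*(33/2077 + 777/2461) = -8*1695042/5111497 = -13560336/5111497 ≈ -2.6529)
u(k) = 11 (u(k) = 6 - 1*(-5) = 6 + 5 = 11)
sqrt(u(X(3)) + z) = sqrt(11 - 13560336/5111497) = sqrt(42666131/5111497) = sqrt(218087800608107)/5111497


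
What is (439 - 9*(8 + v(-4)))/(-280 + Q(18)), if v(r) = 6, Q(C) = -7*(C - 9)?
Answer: -313/343 ≈ -0.91254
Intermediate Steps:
Q(C) = 63 - 7*C (Q(C) = -7*(-9 + C) = 63 - 7*C)
(439 - 9*(8 + v(-4)))/(-280 + Q(18)) = (439 - 9*(8 + 6))/(-280 + (63 - 7*18)) = (439 - 9*14)/(-280 + (63 - 126)) = (439 - 126)/(-280 - 63) = 313/(-343) = -1/343*313 = -313/343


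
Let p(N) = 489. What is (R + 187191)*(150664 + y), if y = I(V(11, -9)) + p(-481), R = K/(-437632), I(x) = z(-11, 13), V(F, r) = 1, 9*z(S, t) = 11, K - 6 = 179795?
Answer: 27860947547155367/984672 ≈ 2.8295e+10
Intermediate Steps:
K = 179801 (K = 6 + 179795 = 179801)
z(S, t) = 11/9 (z(S, t) = (⅑)*11 = 11/9)
I(x) = 11/9
R = -179801/437632 (R = 179801/(-437632) = 179801*(-1/437632) = -179801/437632 ≈ -0.41085)
y = 4412/9 (y = 11/9 + 489 = 4412/9 ≈ 490.22)
(R + 187191)*(150664 + y) = (-179801/437632 + 187191)*(150664 + 4412/9) = (81920591911/437632)*(1360388/9) = 27860947547155367/984672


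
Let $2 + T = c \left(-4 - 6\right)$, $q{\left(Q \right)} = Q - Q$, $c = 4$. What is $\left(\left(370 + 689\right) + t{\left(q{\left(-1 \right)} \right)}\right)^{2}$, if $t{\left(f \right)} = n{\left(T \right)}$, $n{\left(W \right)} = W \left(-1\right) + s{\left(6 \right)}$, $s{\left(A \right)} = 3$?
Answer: $1218816$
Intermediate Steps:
$q{\left(Q \right)} = 0$
$T = -42$ ($T = -2 + 4 \left(-4 - 6\right) = -2 + 4 \left(-10\right) = -2 - 40 = -42$)
$n{\left(W \right)} = 3 - W$ ($n{\left(W \right)} = W \left(-1\right) + 3 = - W + 3 = 3 - W$)
$t{\left(f \right)} = 45$ ($t{\left(f \right)} = 3 - -42 = 3 + 42 = 45$)
$\left(\left(370 + 689\right) + t{\left(q{\left(-1 \right)} \right)}\right)^{2} = \left(\left(370 + 689\right) + 45\right)^{2} = \left(1059 + 45\right)^{2} = 1104^{2} = 1218816$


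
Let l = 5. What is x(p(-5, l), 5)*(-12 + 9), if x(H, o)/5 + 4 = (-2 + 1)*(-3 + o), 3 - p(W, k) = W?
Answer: 90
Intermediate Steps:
p(W, k) = 3 - W
x(H, o) = -5 - 5*o (x(H, o) = -20 + 5*((-2 + 1)*(-3 + o)) = -20 + 5*(-(-3 + o)) = -20 + 5*(3 - o) = -20 + (15 - 5*o) = -5 - 5*o)
x(p(-5, l), 5)*(-12 + 9) = (-5 - 5*5)*(-12 + 9) = (-5 - 25)*(-3) = -30*(-3) = 90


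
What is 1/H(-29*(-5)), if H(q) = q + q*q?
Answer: 1/21170 ≈ 4.7237e-5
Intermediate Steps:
H(q) = q + q**2
1/H(-29*(-5)) = 1/((-29*(-5))*(1 - 29*(-5))) = 1/(145*(1 + 145)) = 1/(145*146) = 1/21170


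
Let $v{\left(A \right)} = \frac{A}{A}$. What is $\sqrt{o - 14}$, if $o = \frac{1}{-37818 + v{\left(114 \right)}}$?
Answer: $\frac{i \sqrt{20021794663}}{37817} \approx 3.7417 i$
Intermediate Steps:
$v{\left(A \right)} = 1$
$o = - \frac{1}{37817}$ ($o = \frac{1}{-37818 + 1} = \frac{1}{-37817} = - \frac{1}{37817} \approx -2.6443 \cdot 10^{-5}$)
$\sqrt{o - 14} = \sqrt{- \frac{1}{37817} - 14} = \sqrt{- \frac{529439}{37817}} = \frac{i \sqrt{20021794663}}{37817}$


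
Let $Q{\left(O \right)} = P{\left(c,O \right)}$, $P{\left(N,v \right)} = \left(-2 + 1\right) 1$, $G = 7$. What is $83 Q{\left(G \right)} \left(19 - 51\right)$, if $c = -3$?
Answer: $2656$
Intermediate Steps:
$P{\left(N,v \right)} = -1$ ($P{\left(N,v \right)} = \left(-1\right) 1 = -1$)
$Q{\left(O \right)} = -1$
$83 Q{\left(G \right)} \left(19 - 51\right) = 83 \left(-1\right) \left(19 - 51\right) = - 83 \left(19 - 51\right) = \left(-83\right) \left(-32\right) = 2656$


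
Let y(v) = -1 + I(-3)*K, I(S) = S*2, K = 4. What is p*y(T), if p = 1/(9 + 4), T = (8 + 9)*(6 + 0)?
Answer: -25/13 ≈ -1.9231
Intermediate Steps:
I(S) = 2*S
T = 102 (T = 17*6 = 102)
y(v) = -25 (y(v) = -1 + (2*(-3))*4 = -1 - 6*4 = -1 - 24 = -25)
p = 1/13 ≈ 0.076923
p*y(T) = (1/13)*(-25) = -25/13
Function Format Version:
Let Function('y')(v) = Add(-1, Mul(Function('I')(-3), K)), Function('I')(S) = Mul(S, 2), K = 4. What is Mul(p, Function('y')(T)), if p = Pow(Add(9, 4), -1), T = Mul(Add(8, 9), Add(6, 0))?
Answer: Rational(-25, 13) ≈ -1.9231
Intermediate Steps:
Function('I')(S) = Mul(2, S)
T = 102 (T = Mul(17, 6) = 102)
Function('y')(v) = -25 (Function('y')(v) = Add(-1, Mul(Mul(2, -3), 4)) = Add(-1, Mul(-6, 4)) = Add(-1, -24) = -25)
p = Rational(1, 13) (p = Pow(13, -1) = Rational(1, 13) ≈ 0.076923)
Mul(p, Function('y')(T)) = Mul(Rational(1, 13), -25) = Rational(-25, 13)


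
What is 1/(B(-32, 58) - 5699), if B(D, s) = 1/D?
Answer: -32/182369 ≈ -0.00017547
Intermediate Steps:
1/(B(-32, 58) - 5699) = 1/(1/(-32) - 5699) = 1/(-1/32 - 5699) = 1/(-182369/32) = -32/182369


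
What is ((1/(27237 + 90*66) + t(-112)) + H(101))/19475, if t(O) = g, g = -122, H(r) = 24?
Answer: -650269/129224415 ≈ -0.0050321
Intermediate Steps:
t(O) = -122
((1/(27237 + 90*66) + t(-112)) + H(101))/19475 = ((1/(27237 + 90*66) - 122) + 24)/19475 = ((1/(27237 + 5940) - 122) + 24)*(1/19475) = ((1/33177 - 122) + 24)*(1/19475) = (-4047593/33177 + 24)*(1/19475) = -3251345/33177*1/19475 = -650269/129224415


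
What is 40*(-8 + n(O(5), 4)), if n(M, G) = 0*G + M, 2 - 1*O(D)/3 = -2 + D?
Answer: -440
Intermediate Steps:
O(D) = 12 - 3*D (O(D) = 6 - 3*(-2 + D) = 6 + (6 - 3*D) = 12 - 3*D)
n(M, G) = M (n(M, G) = 0 + M = M)
40*(-8 + n(O(5), 4)) = 40*(-8 + (12 - 3*5)) = 40*(-8 + (12 - 15)) = 40*(-8 - 3) = 40*(-11) = -440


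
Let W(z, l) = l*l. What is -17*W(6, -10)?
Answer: -1700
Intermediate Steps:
W(z, l) = l**2
-17*W(6, -10) = -17*(-10)**2 = -17*100 = -1700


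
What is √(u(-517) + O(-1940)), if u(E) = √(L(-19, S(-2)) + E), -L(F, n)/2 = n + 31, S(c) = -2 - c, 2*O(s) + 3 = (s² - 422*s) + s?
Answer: √(9160674 + 4*I*√579)/2 ≈ 1513.3 + 0.0079502*I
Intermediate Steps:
O(s) = -3/2 + s²/2 - 421*s/2 (O(s) = -3/2 + ((s² - 422*s) + s)/2 = -3/2 + (s² - 421*s)/2 = -3/2 + (s²/2 - 421*s/2) = -3/2 + s²/2 - 421*s/2)
L(F, n) = -62 - 2*n (L(F, n) = -2*(n + 31) = -2*(31 + n) = -62 - 2*n)
u(E) = √(-62 + E) (u(E) = √((-62 - 2*(-2 - 1*(-2))) + E) = √((-62 - 2*(-2 + 2)) + E) = √((-62 - 2*0) + E) = √((-62 + 0) + E) = √(-62 + E))
√(u(-517) + O(-1940)) = √(√(-62 - 517) + (-3/2 + (½)*(-1940)² - 421/2*(-1940))) = √(√(-579) + (-3/2 + (½)*3763600 + 408370)) = √(I*√579 + (-3/2 + 1881800 + 408370)) = √(I*√579 + 4580337/2) = √(4580337/2 + I*√579)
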